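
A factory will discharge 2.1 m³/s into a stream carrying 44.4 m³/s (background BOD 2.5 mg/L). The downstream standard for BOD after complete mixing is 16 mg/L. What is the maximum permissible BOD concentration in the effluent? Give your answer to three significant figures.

301 mg/L

At the limit, (Qr·Cr + Qe·Cₑ)/(Qr + Qe) = 16:
Cₑ = (46.50·16 − 44.40·2.500) / 2.100 = 301.4 mg/L.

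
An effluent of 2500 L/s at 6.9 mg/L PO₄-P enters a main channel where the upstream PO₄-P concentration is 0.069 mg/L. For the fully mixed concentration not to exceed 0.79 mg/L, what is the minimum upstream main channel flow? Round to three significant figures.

Set C_mix = 0.79: (Q·0.06900 + 2500·6.900) / (Q + 2500) = 0.79
→ Q = 2500·(6.900 − 0.79)/(0.79 − 0.06900) = 21190 L/s.

21200 L/s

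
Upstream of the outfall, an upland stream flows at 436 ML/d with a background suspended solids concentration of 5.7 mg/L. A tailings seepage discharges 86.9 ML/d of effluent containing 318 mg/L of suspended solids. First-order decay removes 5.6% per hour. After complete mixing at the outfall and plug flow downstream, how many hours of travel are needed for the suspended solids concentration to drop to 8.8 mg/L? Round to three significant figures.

Mass balance: C = (436.0·5.700 + 86.90·318.0) / 522.9 = 30120/522.9 = 57.60 mg/L.
5.6%/h lost → k = −ln(1 − 0.056) = 0.05763 h⁻¹.
57.60·exp(−k·t) = 8.8 → t = ln(57.60/8.8)/k = 117400 s = 32.60 h.

32.6 h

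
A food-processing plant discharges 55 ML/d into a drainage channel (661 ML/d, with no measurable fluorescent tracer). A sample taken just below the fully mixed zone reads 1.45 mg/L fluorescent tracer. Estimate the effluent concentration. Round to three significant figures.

Mass balance: 661.0·0 + 55.00·Cₑ = 716.0·1.450
→ Cₑ = (716.0·1.450 − 661.0·0) / 55.00 = 18.88 mg/L.

18.9 mg/L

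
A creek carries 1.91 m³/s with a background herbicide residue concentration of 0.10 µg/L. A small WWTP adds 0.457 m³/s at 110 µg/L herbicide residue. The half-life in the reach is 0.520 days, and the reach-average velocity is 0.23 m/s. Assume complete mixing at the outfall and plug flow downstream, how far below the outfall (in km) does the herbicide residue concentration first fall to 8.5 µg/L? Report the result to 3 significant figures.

After mixing, C = (1.910·0.1000 + 0.4570·110.0) / 2.367 = 50.46/2.367 = 21.32 µg/L.
Half-life 0.520 d → k = ln 2 / 0.520 = 1.333 d⁻¹.
Set 21.32·exp(−k·t) = 8.5 → t = ln(21.32/8.5)/k = 59600 s = 16.56 h.
Distance = v·t = 0.23·59600 = 13710 m = 13.71 km.

13.7 km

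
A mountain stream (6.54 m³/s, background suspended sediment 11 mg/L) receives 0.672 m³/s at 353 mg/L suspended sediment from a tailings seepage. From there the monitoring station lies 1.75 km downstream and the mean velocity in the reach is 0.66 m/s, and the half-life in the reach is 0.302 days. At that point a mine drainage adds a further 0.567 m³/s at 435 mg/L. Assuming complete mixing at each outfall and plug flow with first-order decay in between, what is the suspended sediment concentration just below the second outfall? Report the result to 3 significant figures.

Conservation of mass: C = (6.540·11.00 + 0.6720·353.0) / 7.212 = 309.2/7.212 = 42.87 mg/L; combined flow 7.212 m³/s.
Travel time t = 1.75·1000 / 0.66 = 2652 s = 0.7365 h.
Half-life 0.302 d → k = ln 2 / 0.302 = 2.295 d⁻¹.
Decay over the reach: 42.87·exp(−kt) = 42.87·0.9320 = 39.95 mg/L.
Second outfall: C = (7.212·39.95 + 0.5670·435.0)/7.779 = 68.75 mg/L.

68.7 mg/L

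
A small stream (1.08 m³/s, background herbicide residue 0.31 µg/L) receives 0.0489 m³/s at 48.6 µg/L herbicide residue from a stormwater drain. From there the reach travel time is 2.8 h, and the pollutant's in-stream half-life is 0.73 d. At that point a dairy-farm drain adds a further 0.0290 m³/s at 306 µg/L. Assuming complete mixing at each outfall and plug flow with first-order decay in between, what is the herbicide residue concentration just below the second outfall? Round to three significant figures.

Mass balance: C = (1.080·0.3100 + 0.04890·48.60) / 1.129 = 2.711/1.129 = 2.402 µg/L; combined flow 1.129 m³/s.
Half-life 0.73 d → k = ln 2 / 0.73 = 0.9495 d⁻¹.
Decay over the reach: 2.402·exp(−kt) = 2.402·0.8951 = 2.150 µg/L.
Second outfall: C = (1.129·2.150 + 0.02900·306.0)/1.158 = 9.760 µg/L.

9.76 µg/L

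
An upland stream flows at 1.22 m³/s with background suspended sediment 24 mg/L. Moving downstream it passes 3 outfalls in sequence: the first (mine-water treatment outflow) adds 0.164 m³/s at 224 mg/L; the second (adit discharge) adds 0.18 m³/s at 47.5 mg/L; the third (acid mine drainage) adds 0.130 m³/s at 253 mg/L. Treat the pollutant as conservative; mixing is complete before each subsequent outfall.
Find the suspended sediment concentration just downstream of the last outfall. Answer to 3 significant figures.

63.4 mg/L

After outfall 1: Q = 1.220 + 0.1640 = 1.384 m³/s; C = (1.220·24.00 + 0.1640·224.0)/1.384 = 47.70 mg/L.
After outfall 2: Q = 1.384 + 0.1800 = 1.564 m³/s; C = (1.384·47.70 + 0.1800·47.50)/1.564 = 47.68 mg/L.
After outfall 3: Q = 1.564 + 0.1300 = 1.694 m³/s; C = (1.564·47.68 + 0.1300·253.0)/1.694 = 63.43 mg/L.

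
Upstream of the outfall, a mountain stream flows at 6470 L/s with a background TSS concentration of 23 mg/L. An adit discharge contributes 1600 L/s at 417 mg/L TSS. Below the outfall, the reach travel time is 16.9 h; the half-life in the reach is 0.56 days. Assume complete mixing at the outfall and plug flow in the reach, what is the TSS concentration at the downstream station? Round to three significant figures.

Mixed concentration C = ΣQC/ΣQ = (6470·23.00 + 1600·417.0) / 8070 = 816000/8070 = 101.1 mg/L.
Half-life 0.56 d → k = ln 2 / 0.56 = 1.238 d⁻¹.
Applying C = C₀e^(−kt): 101.1 × 0.4183 = 42.30 mg/L.

42.3 mg/L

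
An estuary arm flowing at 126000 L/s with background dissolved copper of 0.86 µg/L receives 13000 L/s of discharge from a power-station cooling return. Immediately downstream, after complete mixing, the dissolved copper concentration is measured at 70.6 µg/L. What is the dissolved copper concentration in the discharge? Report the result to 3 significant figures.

Mass balance: 126000·0.8600 + 13000·Cₑ = 139000·70.60
→ Cₑ = (139000·70.60 − 126000·0.8600) / 13000 = 746.5 µg/L.

747 µg/L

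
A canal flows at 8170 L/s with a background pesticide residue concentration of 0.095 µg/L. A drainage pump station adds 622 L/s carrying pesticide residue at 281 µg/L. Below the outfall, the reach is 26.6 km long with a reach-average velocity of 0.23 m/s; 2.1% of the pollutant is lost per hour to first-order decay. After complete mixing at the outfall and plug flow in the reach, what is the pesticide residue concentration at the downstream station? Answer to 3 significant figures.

10.1 µg/L

Conservation of mass: C = (8170·0.09500 + 622.0·281.0) / 8792 = 175600/8792 = 19.97 µg/L.
Travel time t = 26.6·1000 / 0.23 = 115700 s = 32.13 h.
2.1%/h lost → k = −ln(1 − 0.021) = 0.02122 h⁻¹.
First-order decay: C = 19.97·exp(−k·t) = 19.97·0.5057 = 10.10 µg/L.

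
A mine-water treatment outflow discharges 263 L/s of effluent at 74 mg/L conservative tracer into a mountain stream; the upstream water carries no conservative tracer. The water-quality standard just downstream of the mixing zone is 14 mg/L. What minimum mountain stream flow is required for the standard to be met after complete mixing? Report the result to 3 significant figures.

1130 L/s

Set C_mix = 14: (Q·0 + 263.0·74.00) / (Q + 263.0) = 14
→ Q = 263.0·(74.00 − 14)/(14 − 0) = 1127 L/s.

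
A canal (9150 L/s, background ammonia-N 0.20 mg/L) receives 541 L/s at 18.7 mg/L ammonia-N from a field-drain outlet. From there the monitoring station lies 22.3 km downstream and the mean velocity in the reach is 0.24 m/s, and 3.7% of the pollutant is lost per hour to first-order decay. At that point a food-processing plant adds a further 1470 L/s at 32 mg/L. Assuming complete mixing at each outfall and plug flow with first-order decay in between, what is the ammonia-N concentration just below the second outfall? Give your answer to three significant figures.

4.62 mg/L

Mixed concentration C = ΣQC/ΣQ = (9150·0.2000 + 541.0·18.70) / 9691 = 11950/9691 = 1.233 mg/L; combined flow 9691 L/s.
Travel time t = 22.3·1000 / 0.24 = 92920 s = 25.81 h.
3.7%/h lost → k = −ln(1 − 0.037) = 0.03770 h⁻¹.
After decay, C = 1.233 × e^(−kt) = 1.233 × 0.3779 = 0.4659 mg/L.
At the second outfall, C = (9691·0.4659 + 1470·32.00) / (9691 + 1470) = 4.619 mg/L.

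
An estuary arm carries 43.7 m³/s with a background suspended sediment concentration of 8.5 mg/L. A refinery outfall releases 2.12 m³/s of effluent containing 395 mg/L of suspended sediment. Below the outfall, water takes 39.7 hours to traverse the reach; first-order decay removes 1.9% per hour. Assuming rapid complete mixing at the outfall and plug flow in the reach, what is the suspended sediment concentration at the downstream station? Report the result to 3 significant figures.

Flow-weighted average: C = (43.70·8.500 + 2.120·395.0) / 45.82 = 1209/45.82 = 26.38 mg/L.
1.9%/h lost → k = −ln(1 − 0.019) = 0.01918 h⁻¹.
First-order decay: C = 26.38·exp(−k·t) = 26.38·0.4669 = 12.32 mg/L.

12.3 mg/L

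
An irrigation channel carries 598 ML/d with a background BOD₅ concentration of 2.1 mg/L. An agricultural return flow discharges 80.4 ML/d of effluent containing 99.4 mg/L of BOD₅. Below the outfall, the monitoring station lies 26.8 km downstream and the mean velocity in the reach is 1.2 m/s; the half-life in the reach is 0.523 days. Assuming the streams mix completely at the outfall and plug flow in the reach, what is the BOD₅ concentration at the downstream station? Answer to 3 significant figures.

9.68 mg/L

After mixing, C = (598.0·2.100 + 80.40·99.40) / 678.4 = 9248/678.4 = 13.63 mg/L.
Travel time t = 26.8·1000 / 1.2 = 22330 s = 6.204 h.
Half-life 0.523 d → k = ln 2 / 0.523 = 1.325 d⁻¹.
After decay, C = 13.63 × e^(−kt) = 13.63 × 0.7099 = 9.677 mg/L.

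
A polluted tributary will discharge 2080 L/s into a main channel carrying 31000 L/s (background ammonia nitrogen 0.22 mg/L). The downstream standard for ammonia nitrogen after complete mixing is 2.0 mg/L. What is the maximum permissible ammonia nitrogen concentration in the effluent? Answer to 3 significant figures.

At the limit, (Qr·Cr + Qe·Cₑ)/(Qr + Qe) = 2.0:
Cₑ = (33080·2.0 − 31000·0.2200) / 2080 = 28.53 mg/L.

28.5 mg/L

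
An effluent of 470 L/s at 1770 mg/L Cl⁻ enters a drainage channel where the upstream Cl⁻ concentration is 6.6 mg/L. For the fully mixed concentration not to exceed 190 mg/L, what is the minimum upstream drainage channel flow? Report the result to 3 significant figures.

Set C_mix = 190: (Q·6.600 + 470.0·1770) / (Q + 470.0) = 190
→ Q = 470.0·(1770 − 190)/(190 − 6.600) = 4049 L/s.

4050 L/s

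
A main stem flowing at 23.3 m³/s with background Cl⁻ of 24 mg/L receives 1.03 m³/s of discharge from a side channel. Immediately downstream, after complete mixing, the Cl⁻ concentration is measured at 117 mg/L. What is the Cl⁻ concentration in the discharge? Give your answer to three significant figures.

Mass balance: 23.30·24.00 + 1.030·Cₑ = 24.33·117.0
→ Cₑ = (24.33·117.0 − 23.30·24.00) / 1.030 = 2221 mg/L.

2220 mg/L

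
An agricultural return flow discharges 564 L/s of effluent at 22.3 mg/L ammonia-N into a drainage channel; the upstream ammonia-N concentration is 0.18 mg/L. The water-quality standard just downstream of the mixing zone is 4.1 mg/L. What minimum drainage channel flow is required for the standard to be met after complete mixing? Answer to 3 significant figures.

Set C_mix = 4.1: (Q·0.1800 + 564.0·22.30) / (Q + 564.0) = 4.1
→ Q = 564.0·(22.30 − 4.1)/(4.1 − 0.1800) = 2619 L/s.

2620 L/s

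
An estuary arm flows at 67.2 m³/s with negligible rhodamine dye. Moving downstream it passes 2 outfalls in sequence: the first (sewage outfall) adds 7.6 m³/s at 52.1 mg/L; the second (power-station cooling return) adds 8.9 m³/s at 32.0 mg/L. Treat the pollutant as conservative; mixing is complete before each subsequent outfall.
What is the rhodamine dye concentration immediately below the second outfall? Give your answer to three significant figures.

Below outfall 1: Q → 74.80 m³/s, C = (67.20·0 + 7.600·52.10)/74.80 = 5.294 mg/L.
Below outfall 2: Q → 83.70 m³/s, C = (74.80·5.294 + 8.900·32.00)/83.70 = 8.133 mg/L.

8.13 mg/L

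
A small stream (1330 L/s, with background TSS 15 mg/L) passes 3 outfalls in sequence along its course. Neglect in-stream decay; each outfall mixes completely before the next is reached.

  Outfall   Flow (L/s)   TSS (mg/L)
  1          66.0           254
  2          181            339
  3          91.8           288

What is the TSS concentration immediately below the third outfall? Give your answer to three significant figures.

74.6 mg/L

Outfall 1: combined Q = 1396 L/s; C = (1330·15.00 + 66.00·254.0)/1396 = 26.30 mg/L.
Outfall 2: combined Q = 1577 L/s; C = (1396·26.30 + 181.0·339.0)/1577 = 62.19 mg/L.
Outfall 3: combined Q = 1669 L/s; C = (1577·62.19 + 91.80·288.0)/1669 = 74.61 mg/L.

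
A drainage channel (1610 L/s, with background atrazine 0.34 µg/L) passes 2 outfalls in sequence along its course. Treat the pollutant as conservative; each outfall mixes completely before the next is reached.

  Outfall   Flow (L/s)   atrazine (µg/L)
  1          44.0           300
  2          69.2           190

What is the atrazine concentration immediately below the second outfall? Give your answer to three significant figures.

Below outfall 1: Q → 1654 L/s, C = (1610·0.3400 + 44.00·300.0)/1654 = 8.312 µg/L.
Below outfall 2: Q → 1723 L/s, C = (1654·8.312 + 69.20·190.0)/1723 = 15.61 µg/L.

15.6 µg/L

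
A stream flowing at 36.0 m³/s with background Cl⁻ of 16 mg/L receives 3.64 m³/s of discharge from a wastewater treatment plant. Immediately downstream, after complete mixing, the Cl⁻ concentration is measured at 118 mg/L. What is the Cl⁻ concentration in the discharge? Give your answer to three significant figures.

Mass balance: 36.00·16.00 + 3.640·Cₑ = 39.64·118.0
→ Cₑ = (39.64·118.0 − 36.00·16.00) / 3.640 = 1127 mg/L.

1130 mg/L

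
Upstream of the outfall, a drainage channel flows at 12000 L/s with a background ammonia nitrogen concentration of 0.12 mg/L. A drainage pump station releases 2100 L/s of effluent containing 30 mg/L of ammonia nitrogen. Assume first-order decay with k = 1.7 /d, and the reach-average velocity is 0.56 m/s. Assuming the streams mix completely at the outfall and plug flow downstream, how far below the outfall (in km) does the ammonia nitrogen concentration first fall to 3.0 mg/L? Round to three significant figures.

12.0 km

Mixed concentration C = ΣQC/ΣQ = (12000·0.1200 + 2100·30.00) / 14100 = 64440/14100 = 4.570 mg/L.
Set 4.570·exp(−k·t) = 3.0 → t = ln(4.570/3.0)/k = 21390 s = 5.943 h.
Distance = v·t = 0.56·21390 = 11980 m = 11.98 km.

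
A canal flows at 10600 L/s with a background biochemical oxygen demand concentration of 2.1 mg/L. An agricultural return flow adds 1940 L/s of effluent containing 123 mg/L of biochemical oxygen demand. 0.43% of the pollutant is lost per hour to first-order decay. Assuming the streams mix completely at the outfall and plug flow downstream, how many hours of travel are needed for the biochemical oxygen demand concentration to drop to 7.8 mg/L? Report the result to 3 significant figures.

228 h

After mixing, C = (10600·2.100 + 1940·123.0) / 12540 = 260900/12540 = 20.80 mg/L.
0.43%/h lost → k = −ln(1 − 0.0043) = 0.004309 h⁻¹.
20.80·exp(−k·t) = 7.8 → t = ln(20.80/7.8)/k = 819500 s = 227.7 h.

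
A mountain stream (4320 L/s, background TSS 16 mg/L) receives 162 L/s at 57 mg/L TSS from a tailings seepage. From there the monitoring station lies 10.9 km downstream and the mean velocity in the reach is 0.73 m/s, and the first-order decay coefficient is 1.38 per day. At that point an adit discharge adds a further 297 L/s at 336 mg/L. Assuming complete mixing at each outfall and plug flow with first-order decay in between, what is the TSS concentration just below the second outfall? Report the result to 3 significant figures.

After mixing, C = (4320·16.00 + 162.0·57.00) / 4482 = 78350/4482 = 17.48 mg/L; combined flow 4482 L/s.
Travel time t = 10.9·1000 / 0.73 = 14930 s = 4.148 h.
Decay over the reach: 17.48·exp(−kt) = 17.48·0.7878 = 13.77 mg/L.
At the second outfall, C = (4482·13.77 + 297.0·336.0) / (4482 + 297.0) = 33.80 mg/L.

33.8 mg/L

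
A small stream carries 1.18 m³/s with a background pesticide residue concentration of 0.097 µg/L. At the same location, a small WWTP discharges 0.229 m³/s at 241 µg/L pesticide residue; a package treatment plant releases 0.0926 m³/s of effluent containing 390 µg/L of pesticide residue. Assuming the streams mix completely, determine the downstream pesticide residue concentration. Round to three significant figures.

60.9 µg/L

After mixing, C = (1.180·0.09700 + 0.2290·241.0 + 0.09260·390.0) / 1.502 = 91.42/1.502 = 60.88 µg/L.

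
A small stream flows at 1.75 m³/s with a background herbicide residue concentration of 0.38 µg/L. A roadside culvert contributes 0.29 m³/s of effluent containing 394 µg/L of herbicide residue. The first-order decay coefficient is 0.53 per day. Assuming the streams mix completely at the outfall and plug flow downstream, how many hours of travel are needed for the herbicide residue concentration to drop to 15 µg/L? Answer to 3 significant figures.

59.9 h

Mixed concentration C = ΣQC/ΣQ = (1.750·0.3800 + 0.2900·394.0) / 2.040 = 114.9/2.040 = 56.34 µg/L.
56.34·exp(−k·t) = 15 → t = ln(56.34/15)/k = 215700 s = 59.92 h.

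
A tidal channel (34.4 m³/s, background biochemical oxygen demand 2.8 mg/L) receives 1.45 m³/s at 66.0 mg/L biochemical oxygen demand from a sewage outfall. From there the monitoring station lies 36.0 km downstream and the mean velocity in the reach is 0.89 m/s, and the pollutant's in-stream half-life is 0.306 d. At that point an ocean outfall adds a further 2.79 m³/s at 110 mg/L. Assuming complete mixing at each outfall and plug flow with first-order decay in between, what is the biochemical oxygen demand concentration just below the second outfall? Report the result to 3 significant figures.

9.66 mg/L

Mass balance: C = (34.40·2.800 + 1.450·66.00) / 35.85 = 192.0/35.85 = 5.356 mg/L; combined flow 35.85 m³/s.
Travel time t = 36.0·1000 / 0.89 = 40450 s = 11.24 h.
Half-life 0.306 d → k = ln 2 / 0.306 = 2.265 d⁻¹.
Decay over the reach: 5.356·exp(−kt) = 5.356·0.3463 = 1.855 mg/L.
At the second outfall, C = (35.85·1.855 + 2.790·110.0) / (35.85 + 2.790) = 9.663 mg/L.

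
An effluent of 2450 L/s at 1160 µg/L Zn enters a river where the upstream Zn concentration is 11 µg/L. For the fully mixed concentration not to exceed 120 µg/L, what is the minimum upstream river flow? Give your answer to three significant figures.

23400 L/s

Set C_mix = 120: (Q·11.00 + 2450·1160) / (Q + 2450) = 120
→ Q = 2450·(1160 − 120)/(120 − 11.00) = 23380 L/s.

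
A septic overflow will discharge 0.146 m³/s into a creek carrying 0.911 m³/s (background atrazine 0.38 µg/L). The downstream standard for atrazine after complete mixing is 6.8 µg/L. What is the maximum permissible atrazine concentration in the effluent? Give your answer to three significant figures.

46.9 µg/L

At the limit, (Qr·Cr + Qe·Cₑ)/(Qr + Qe) = 6.8:
Cₑ = (1.057·6.8 − 0.9110·0.3800) / 0.1460 = 46.86 µg/L.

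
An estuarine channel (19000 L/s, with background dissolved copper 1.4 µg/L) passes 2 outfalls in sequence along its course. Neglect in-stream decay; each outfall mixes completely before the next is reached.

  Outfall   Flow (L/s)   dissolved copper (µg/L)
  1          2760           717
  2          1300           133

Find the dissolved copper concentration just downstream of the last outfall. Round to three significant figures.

94.5 µg/L

Below outfall 1: Q → 21760 L/s, C = (19000·1.400 + 2760·717.0)/21760 = 92.17 µg/L.
Below outfall 2: Q → 23060 L/s, C = (21760·92.17 + 1300·133.0)/23060 = 94.47 µg/L.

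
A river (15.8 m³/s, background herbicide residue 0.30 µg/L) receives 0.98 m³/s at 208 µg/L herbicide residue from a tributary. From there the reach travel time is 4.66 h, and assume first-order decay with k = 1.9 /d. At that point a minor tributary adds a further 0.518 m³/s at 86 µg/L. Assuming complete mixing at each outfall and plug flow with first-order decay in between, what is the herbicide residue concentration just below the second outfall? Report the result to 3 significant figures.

Conservation of mass: C = (15.80·0.3000 + 0.9800·208.0) / 16.78 = 208.6/16.78 = 12.43 µg/L; combined flow 16.78 m³/s.
Applying C = C₀e^(−kt): 12.43 × 0.6915 = 8.595 µg/L.
At the second outfall, C = (16.78·8.595 + 0.5180·86.00) / (16.78 + 0.5180) = 10.91 µg/L.

10.9 µg/L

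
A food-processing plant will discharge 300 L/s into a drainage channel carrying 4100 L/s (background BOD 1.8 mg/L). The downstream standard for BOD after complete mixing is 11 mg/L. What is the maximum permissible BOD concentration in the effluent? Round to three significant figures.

At the limit, (Qr·Cr + Qe·Cₑ)/(Qr + Qe) = 11:
Cₑ = (4400·11 − 4100·1.800) / 300.0 = 136.7 mg/L.

137 mg/L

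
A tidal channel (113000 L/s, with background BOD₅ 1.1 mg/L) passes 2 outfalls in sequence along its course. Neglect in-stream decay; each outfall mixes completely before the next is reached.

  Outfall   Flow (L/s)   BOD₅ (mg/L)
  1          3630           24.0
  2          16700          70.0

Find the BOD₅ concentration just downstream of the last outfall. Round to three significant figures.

Below outfall 1: Q → 116600 L/s, C = (113000·1.100 + 3630·24.00)/116600 = 1.813 mg/L.
Below outfall 2: Q → 133300 L/s, C = (116600·1.813 + 16700·70.00)/133300 = 10.35 mg/L.

10.4 mg/L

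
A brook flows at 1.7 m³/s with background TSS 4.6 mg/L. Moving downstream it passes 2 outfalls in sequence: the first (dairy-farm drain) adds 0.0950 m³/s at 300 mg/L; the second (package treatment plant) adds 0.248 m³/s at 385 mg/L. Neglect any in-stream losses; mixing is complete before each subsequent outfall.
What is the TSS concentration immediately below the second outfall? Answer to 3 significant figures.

64.5 mg/L

After outfall 1: Q = 1.700 + 0.09500 = 1.795 m³/s; C = (1.700·4.600 + 0.09500·300.0)/1.795 = 20.23 mg/L.
After outfall 2: Q = 1.795 + 0.2480 = 2.043 m³/s; C = (1.795·20.23 + 0.2480·385.0)/2.043 = 64.51 mg/L.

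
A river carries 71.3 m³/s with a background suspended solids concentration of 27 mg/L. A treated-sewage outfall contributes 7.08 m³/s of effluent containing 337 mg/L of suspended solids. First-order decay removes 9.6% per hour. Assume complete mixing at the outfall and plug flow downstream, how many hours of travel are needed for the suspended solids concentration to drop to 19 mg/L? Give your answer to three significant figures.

Mixed concentration C = ΣQC/ΣQ = (71.30·27.00 + 7.080·337.0) / 78.38 = 4311/78.38 = 55.00 mg/L.
9.6%/h lost → k = −ln(1 − 0.096) = 0.1009 h⁻¹.
55.00·exp(−k·t) = 19 → t = ln(55.00/19)/k = 37910 s = 10.53 h.

10.5 h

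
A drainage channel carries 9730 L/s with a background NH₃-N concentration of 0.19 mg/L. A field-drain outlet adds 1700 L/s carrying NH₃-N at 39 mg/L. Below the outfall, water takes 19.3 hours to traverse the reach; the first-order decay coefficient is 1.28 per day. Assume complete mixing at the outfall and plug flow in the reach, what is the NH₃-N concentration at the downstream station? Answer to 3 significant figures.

Conservation of mass: C = (9730·0.1900 + 1700·39.00) / 11430 = 68150/11430 = 5.962 mg/L.
After decay, C = 5.962 × e^(−kt) = 5.962 × 0.3572 = 2.130 mg/L.

2.13 mg/L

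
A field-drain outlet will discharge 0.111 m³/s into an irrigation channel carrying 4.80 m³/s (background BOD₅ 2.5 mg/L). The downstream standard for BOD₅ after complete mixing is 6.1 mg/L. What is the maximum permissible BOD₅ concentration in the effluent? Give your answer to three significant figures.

At the limit, (Qr·Cr + Qe·Cₑ)/(Qr + Qe) = 6.1:
Cₑ = (4.911·6.1 − 4.800·2.500) / 0.1110 = 161.8 mg/L.

162 mg/L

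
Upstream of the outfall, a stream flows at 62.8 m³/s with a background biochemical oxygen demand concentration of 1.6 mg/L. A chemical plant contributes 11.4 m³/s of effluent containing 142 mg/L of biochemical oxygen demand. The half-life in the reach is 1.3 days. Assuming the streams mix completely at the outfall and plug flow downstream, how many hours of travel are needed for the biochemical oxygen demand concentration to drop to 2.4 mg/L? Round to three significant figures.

102 h

Mass balance: C = (62.80·1.600 + 11.40·142.0) / 74.20 = 1719/74.20 = 23.17 mg/L.
Half-life 1.3 d → k = ln 2 / 1.3 = 0.5332 d⁻¹.
23.17·exp(−k·t) = 2.4 → t = ln(23.17/2.4)/k = 367400 s = 102.1 h.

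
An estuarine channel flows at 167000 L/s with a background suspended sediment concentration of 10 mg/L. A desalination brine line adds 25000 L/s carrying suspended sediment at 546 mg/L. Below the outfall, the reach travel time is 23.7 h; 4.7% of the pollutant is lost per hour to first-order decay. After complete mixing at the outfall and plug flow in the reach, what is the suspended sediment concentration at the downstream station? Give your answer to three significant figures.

Conservation of mass: C = (167000·10.00 + 25000·546.0) / 192000 = 15320000/192000 = 79.79 mg/L.
4.7%/h lost → k = −ln(1 − 0.047) = 0.04814 h⁻¹.
Applying C = C₀e^(−kt): 79.79 × 0.3195 = 25.50 mg/L.

25.5 mg/L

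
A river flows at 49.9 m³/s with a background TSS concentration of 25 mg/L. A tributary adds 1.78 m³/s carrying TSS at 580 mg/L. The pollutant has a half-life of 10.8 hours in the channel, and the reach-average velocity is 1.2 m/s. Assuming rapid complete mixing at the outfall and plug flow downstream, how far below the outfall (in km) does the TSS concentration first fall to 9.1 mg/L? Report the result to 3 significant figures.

Mixed concentration C = ΣQC/ΣQ = (49.90·25.00 + 1.780·580.0) / 51.68 = 2280/51.68 = 44.12 mg/L.
Half-life 10.8 h → k = ln 2 / 10.8 = 0.06418 h⁻¹ = 1.540 d⁻¹.
Set 44.12·exp(−k·t) = 9.1 → t = ln(44.12/9.1)/k = 88540 s = 24.60 h.
Distance = v·t = 1.2·88540 = 106300 m = 106.3 km.

106 km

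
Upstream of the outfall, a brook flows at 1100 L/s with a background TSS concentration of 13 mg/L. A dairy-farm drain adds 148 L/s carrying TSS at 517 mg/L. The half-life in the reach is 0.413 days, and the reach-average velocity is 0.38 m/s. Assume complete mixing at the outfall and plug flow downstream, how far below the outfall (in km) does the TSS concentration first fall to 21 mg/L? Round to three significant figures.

24.3 km

Mixed concentration C = ΣQC/ΣQ = (1100·13.00 + 148.0·517.0) / 1248 = 90820/1248 = 72.77 mg/L.
Half-life 0.413 d → k = ln 2 / 0.413 = 1.678 d⁻¹.
Set 72.77·exp(−k·t) = 21 → t = ln(72.77/21)/k = 63980 s = 17.77 h.
Distance = v·t = 0.38·63980 = 24310 m = 24.31 km.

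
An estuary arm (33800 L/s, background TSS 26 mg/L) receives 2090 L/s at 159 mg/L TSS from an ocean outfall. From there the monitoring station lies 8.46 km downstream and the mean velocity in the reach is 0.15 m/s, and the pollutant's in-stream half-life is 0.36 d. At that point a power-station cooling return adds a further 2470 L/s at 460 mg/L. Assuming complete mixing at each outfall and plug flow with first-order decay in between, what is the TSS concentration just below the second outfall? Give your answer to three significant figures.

Conservation of mass: C = (33800·26.00 + 2090·159.0) / 35890 = 1211000/35890 = 33.75 mg/L; combined flow 35890 L/s.
Travel time t = 8.46·1000 / 0.15 = 56400 s = 15.67 h.
Half-life 0.36 d → k = ln 2 / 0.36 = 1.925 d⁻¹.
Applying C = C₀e^(−kt): 33.75 × 0.2845 = 9.602 mg/L.
Second outfall: C = (35890·9.602 + 2470·460.0)/38360 = 38.60 mg/L.

38.6 mg/L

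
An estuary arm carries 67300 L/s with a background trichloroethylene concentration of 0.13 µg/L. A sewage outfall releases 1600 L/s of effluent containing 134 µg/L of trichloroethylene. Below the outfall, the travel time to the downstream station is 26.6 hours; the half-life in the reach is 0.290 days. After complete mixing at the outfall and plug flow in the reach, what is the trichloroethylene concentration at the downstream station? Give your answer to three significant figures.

After mixing, C = (67300·0.1300 + 1600·134.0) / 68900 = 223100/68900 = 3.239 µg/L.
Half-life 0.290 d → k = ln 2 / 0.290 = 2.390 d⁻¹.
First-order decay: C = 3.239·exp(−k·t) = 3.239·0.07072 = 0.2290 µg/L.

0.229 µg/L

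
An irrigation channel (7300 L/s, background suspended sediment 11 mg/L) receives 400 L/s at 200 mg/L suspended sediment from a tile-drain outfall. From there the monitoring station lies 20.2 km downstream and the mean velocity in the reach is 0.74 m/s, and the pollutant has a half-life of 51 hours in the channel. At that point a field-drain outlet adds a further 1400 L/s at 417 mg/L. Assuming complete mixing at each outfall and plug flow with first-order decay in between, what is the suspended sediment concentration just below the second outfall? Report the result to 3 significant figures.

Conservation of mass: C = (7300·11.00 + 400.0·200.0) / 7700 = 160300/7700 = 20.82 mg/L; combined flow 7700 L/s.
Travel time t = 20.2·1000 / 0.74 = 27300 s = 7.583 h.
Half-life 51 h → k = ln 2 / 51 = 0.01359 h⁻¹ = 0.3262 d⁻¹.
After decay, C = 20.82 × e^(−kt) = 20.82 × 0.9021 = 18.78 mg/L.
Second outfall: C = (7700·18.78 + 1400·417.0)/9100 = 80.04 mg/L.

80.0 mg/L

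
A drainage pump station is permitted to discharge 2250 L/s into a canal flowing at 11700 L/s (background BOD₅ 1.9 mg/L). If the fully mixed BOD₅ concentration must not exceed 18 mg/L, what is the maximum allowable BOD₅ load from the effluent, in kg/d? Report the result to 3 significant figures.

19800 kg/d

Mass balance at the limit: 11700·1.900 + 2250·Cₑ = 13950·18 → Cₑ = 101.7 mg/L.
2250 L/s = 2.250 m³/s. Load = 2.250 m³/s × 101.7 g/m³ × 86 400 s/d = 19770 kg/d.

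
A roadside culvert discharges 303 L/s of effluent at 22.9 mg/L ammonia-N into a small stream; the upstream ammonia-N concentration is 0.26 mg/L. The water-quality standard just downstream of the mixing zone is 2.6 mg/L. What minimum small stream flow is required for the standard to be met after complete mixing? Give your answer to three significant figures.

Set C_mix = 2.6: (Q·0.2600 + 303.0·22.90) / (Q + 303.0) = 2.6
→ Q = 303.0·(22.90 − 2.6)/(2.6 − 0.2600) = 2629 L/s.

2630 L/s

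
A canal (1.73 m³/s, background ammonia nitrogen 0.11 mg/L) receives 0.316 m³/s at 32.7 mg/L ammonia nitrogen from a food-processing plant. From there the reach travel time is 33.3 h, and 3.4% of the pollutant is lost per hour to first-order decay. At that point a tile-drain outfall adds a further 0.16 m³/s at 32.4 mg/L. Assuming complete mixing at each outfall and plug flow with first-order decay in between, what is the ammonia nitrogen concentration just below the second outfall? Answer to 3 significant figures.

Flow-weighted average: C = (1.730·0.1100 + 0.3160·32.70) / 2.046 = 10.52/2.046 = 5.143 mg/L; combined flow 2.046 m³/s.
3.4%/h lost → k = −ln(1 − 0.034) = 0.03459 h⁻¹.
Applying C = C₀e^(−kt): 5.143 × 0.3160 = 1.626 mg/L.
Second outfall: C = (2.046·1.626 + 0.1600·32.40)/2.206 = 3.858 mg/L.

3.86 mg/L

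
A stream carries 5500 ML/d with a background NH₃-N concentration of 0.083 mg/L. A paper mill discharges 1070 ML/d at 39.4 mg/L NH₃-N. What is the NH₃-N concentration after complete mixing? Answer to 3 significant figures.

Conservation of mass: C = (5500·0.08300 + 1070·39.40) / 6570 = 42610/6570 = 6.486 mg/L.

6.49 mg/L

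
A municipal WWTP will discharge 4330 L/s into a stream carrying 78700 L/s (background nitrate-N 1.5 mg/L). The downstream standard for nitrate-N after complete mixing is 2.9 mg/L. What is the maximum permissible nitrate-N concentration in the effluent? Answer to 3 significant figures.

At the limit, (Qr·Cr + Qe·Cₑ)/(Qr + Qe) = 2.9:
Cₑ = (83030·2.9 − 78700·1.500) / 4330 = 28.35 mg/L.

28.3 mg/L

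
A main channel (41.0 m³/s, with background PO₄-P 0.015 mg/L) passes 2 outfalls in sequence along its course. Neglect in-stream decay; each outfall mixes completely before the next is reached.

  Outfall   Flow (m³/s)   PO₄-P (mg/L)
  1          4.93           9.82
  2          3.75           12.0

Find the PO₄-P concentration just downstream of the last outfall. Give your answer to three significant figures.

1.89 mg/L

Outfall 1: combined Q = 45.93 m³/s; C = (41.00·0.01500 + 4.930·9.820)/45.93 = 1.067 mg/L.
Outfall 2: combined Q = 49.68 m³/s; C = (45.93·1.067 + 3.750·12.00)/49.68 = 1.893 mg/L.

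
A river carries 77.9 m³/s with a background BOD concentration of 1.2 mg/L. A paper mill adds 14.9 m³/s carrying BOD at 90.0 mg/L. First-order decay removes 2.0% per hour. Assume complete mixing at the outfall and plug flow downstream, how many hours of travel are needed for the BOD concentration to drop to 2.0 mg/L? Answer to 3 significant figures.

101 h

After mixing, C = (77.90·1.200 + 14.90·90.00) / 92.80 = 1434/92.80 = 15.46 mg/L.
2.0%/h lost → k = −ln(1 − 0.02) = 0.02020 h⁻¹.
15.46·exp(−k·t) = 2.0 → t = ln(15.46/2.0)/k = 364400 s = 101.2 h.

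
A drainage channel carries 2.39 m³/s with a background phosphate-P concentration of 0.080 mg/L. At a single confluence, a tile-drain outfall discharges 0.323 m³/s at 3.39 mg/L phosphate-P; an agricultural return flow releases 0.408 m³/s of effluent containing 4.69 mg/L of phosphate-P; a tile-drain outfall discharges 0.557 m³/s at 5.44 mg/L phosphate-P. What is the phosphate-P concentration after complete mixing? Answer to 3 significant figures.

1.69 mg/L

Flow-weighted average: C = (2.390·0.08000 + 0.3230·3.390 + 0.4080·4.690 + 0.5570·5.440) / 3.678 = 6.230/3.678 = 1.694 mg/L.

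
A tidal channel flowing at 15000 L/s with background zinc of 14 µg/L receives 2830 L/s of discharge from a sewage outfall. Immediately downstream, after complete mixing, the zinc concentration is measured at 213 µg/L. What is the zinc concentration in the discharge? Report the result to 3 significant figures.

1270 µg/L

Mass balance: 15000·14.00 + 2830·Cₑ = 17830·213.0
→ Cₑ = (17830·213.0 − 15000·14.00) / 2830 = 1268 µg/L.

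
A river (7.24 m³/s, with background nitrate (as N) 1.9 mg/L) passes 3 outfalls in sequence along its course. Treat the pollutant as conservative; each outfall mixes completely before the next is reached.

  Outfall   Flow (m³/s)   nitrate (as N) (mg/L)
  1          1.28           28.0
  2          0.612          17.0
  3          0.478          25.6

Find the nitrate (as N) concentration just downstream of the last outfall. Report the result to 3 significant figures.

After outfall 1: Q = 7.240 + 1.280 = 8.520 m³/s; C = (7.240·1.900 + 1.280·28.00)/8.520 = 5.821 mg/L.
After outfall 2: Q = 8.520 + 0.6120 = 9.132 m³/s; C = (8.520·5.821 + 0.6120·17.00)/9.132 = 6.570 mg/L.
After outfall 3: Q = 9.132 + 0.4780 = 9.610 m³/s; C = (9.132·6.570 + 0.4780·25.60)/9.610 = 7.517 mg/L.

7.52 mg/L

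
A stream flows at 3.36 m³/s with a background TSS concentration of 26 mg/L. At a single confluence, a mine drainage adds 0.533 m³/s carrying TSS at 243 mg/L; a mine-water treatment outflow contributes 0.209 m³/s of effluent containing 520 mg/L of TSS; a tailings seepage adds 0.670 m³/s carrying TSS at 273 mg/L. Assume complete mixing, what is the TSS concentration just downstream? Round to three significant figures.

Mass balance: C = (3.360·26.00 + 0.5330·243.0 + 0.2090·520.0 + 0.6700·273.0) / 4.772 = 508.5/4.772 = 106.6 mg/L.

107 mg/L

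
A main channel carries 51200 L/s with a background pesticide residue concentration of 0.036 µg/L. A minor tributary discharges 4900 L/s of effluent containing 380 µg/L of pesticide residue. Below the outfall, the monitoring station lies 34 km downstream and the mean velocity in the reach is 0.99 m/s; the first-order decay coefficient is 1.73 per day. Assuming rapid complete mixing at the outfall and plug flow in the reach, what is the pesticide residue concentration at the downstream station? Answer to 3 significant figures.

After mixing, C = (51200·0.03600 + 4900·380.0) / 56100 = 1864000/56100 = 33.22 µg/L.
Travel time t = 34·1000 / 0.99 = 34340 s = 9.540 h.
Applying C = C₀e^(−kt): 33.22 × 0.5027 = 16.70 µg/L.

16.7 µg/L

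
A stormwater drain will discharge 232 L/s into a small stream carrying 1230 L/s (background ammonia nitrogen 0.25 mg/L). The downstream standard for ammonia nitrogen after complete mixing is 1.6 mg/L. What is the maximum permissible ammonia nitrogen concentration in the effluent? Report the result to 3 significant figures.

At the limit, (Qr·Cr + Qe·Cₑ)/(Qr + Qe) = 1.6:
Cₑ = (1462·1.6 − 1230·0.2500) / 232.0 = 8.757 mg/L.

8.76 mg/L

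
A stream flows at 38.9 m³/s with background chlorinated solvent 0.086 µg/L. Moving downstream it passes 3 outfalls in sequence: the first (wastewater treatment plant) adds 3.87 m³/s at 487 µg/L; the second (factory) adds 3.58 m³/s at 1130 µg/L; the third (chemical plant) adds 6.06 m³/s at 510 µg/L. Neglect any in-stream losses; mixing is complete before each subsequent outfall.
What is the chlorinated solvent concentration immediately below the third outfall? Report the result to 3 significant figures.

172 µg/L

Below outfall 1: Q → 42.77 m³/s, C = (38.90·0.08600 + 3.870·487.0)/42.77 = 44.14 µg/L.
Below outfall 2: Q → 46.35 m³/s, C = (42.77·44.14 + 3.580·1130)/46.35 = 128.0 µg/L.
Below outfall 3: Q → 52.41 m³/s, C = (46.35·128.0 + 6.060·510.0)/52.41 = 172.2 µg/L.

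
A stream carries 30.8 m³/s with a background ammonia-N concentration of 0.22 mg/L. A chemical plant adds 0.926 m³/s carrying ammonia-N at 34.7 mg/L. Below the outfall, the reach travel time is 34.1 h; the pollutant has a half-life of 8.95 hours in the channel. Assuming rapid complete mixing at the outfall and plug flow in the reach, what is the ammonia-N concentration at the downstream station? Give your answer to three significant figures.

0.0874 mg/L

Conservation of mass: C = (30.80·0.2200 + 0.9260·34.70) / 31.73 = 38.91/31.73 = 1.226 mg/L.
Half-life 8.95 h → k = ln 2 / 8.95 = 0.07745 h⁻¹ = 1.859 d⁻¹.
First-order decay: C = 1.226·exp(−k·t) = 1.226·0.07129 = 0.08743 mg/L.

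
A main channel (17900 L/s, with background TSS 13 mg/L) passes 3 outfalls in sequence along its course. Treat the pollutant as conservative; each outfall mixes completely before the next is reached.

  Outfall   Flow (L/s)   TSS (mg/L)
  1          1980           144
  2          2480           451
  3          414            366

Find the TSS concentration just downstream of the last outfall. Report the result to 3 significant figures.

Below outfall 1: Q → 19880 L/s, C = (17900·13.00 + 1980·144.0)/19880 = 26.05 mg/L.
Below outfall 2: Q → 22360 L/s, C = (19880·26.05 + 2480·451.0)/22360 = 73.18 mg/L.
Below outfall 3: Q → 22770 L/s, C = (22360·73.18 + 414.0·366.0)/22770 = 78.50 mg/L.

78.5 mg/L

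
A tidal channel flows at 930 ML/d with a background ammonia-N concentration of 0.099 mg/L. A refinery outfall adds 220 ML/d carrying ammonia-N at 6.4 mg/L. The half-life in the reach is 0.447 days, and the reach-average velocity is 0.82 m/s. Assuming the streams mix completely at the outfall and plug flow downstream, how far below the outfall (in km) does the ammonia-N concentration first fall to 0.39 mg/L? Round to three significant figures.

55.2 km

Mixed concentration C = ΣQC/ΣQ = (930.0·0.09900 + 220.0·6.400) / 1150 = 1500/1150 = 1.304 mg/L.
Half-life 0.447 d → k = ln 2 / 0.447 = 1.551 d⁻¹.
Set 1.304·exp(−k·t) = 0.39 → t = ln(1.304/0.39)/k = 67270 s = 18.69 h.
Distance = v·t = 0.82·67270 = 55160 m = 55.16 km.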